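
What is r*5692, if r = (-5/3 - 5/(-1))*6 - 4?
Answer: 91072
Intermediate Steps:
r = 16 (r = (-5*⅓ - 5*(-1))*6 - 4 = (-5/3 + 5)*6 - 4 = (10/3)*6 - 4 = 20 - 4 = 16)
r*5692 = 16*5692 = 91072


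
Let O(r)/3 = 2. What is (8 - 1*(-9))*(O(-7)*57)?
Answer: 5814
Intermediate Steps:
O(r) = 6 (O(r) = 3*2 = 6)
(8 - 1*(-9))*(O(-7)*57) = (8 - 1*(-9))*(6*57) = (8 + 9)*342 = 17*342 = 5814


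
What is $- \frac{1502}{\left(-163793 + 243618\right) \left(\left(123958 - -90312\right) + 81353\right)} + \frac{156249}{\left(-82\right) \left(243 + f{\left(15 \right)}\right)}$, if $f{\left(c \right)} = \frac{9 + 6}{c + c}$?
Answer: $- \frac{3687180490478209}{471183382002825} \approx -7.8254$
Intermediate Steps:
$f{\left(c \right)} = \frac{15}{2 c}$
$- \frac{1502}{\left(-163793 + 243618\right) \left(\left(123958 - -90312\right) + 81353\right)} + \frac{156249}{\left(-82\right) \left(243 + f{\left(15 \right)}\right)} = - \frac{1502}{\left(-163793 + 243618\right) \left(\left(123958 - -90312\right) + 81353\right)} + \frac{156249}{\left(-82\right) \left(243 + \frac{15}{2 \cdot 15}\right)} = - \frac{1502}{79825 \left(\left(123958 + 90312\right) + 81353\right)} + \frac{156249}{\left(-82\right) \left(243 + \frac{15}{2} \cdot \frac{1}{15}\right)} = - \frac{1502}{79825 \left(214270 + 81353\right)} + \frac{156249}{\left(-82\right) \left(243 + \frac{1}{2}\right)} = - \frac{1502}{79825 \cdot 295623} + \frac{156249}{\left(-82\right) \frac{487}{2}} = - \frac{1502}{23598105975} + \frac{156249}{-19967} = \left(-1502\right) \frac{1}{23598105975} + 156249 \left(- \frac{1}{19967}\right) = - \frac{1502}{23598105975} - \frac{156249}{19967} = - \frac{3687180490478209}{471183382002825}$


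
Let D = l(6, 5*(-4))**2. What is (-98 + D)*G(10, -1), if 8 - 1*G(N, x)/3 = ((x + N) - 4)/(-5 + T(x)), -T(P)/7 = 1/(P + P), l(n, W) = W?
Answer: 10268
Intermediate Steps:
T(P) = -7/(2*P) (T(P) = -7/(P + P) = -7*1/(2*P) = -7/(2*P))
D = 400 (D = (5*(-4))**2 = (-20)**2 = 400)
G(N, x) = 24 - 3*(-4 + N + x)/(-5 - 7/(2*x)) (G(N, x) = 24 - 3*((x + N) - 4)/(-5 - 7/(2*x)) = 24 - 3*((N + x) - 4)/(-5 - 7/(2*x)) = 24 - 3*(-4 + N + x)/(-5 - 7/(2*x)))
(-98 + D)*G(10, -1) = (-98 + 400)*(6*(28 - (36 + 10 - 1))/(7 + 10*(-1))) = 302*(6*(28 - 1*45)/(7 - 10)) = 302*(6*(28 - 45)/(-3)) = 302*(6*(-1/3)*(-17)) = 302*34 = 10268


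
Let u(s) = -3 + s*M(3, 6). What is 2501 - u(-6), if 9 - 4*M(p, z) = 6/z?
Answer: 2516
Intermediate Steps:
M(p, z) = 9/4 - 3/(2*z)
u(s) = -3 + 2*s (u(s) = -3 + s*((3/4)*(-2 + 3*6)/6) = -3 + s*((3/4)*(1/6)*(-2 + 18)) = -3 + s*((3/4)*(1/6)*16) = -3 + s*2 = -3 + 2*s)
2501 - u(-6) = 2501 - (-3 + 2*(-6)) = 2501 - (-3 - 12) = 2501 - 1*(-15) = 2501 + 15 = 2516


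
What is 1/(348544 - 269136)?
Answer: 1/79408 ≈ 1.2593e-5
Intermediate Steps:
1/(348544 - 269136) = 1/79408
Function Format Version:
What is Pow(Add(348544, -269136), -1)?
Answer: Rational(1, 79408) ≈ 1.2593e-5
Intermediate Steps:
Pow(Add(348544, -269136), -1) = Pow(79408, -1) = Rational(1, 79408)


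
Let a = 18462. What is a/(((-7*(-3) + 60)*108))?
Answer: 3077/1458 ≈ 2.1104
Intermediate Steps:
a/(((-7*(-3) + 60)*108)) = 18462/(((-7*(-3) + 60)*108)) = 18462/(((21 + 60)*108)) = 18462/((81*108)) = 18462/8748 = 18462*(1/8748) = 3077/1458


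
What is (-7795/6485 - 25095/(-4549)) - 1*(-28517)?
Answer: 168277267725/5900053 ≈ 28521.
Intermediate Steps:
(-7795/6485 - 25095/(-4549)) - 1*(-28517) = (-7795*1/6485 - 25095*(-1/4549)) + 28517 = (-1559/1297 + 25095/4549) + 28517 = 25456324/5900053 + 28517 = 168277267725/5900053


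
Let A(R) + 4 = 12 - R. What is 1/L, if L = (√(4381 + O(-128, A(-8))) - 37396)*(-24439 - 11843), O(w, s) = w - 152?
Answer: 18698/25369403266815 + √4101/50738806533630 ≈ 7.3829e-10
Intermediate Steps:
A(R) = 8 - R (A(R) = -4 + (12 - R) = 8 - R)
O(w, s) = -152 + w
L = 1356801672 - 36282*√4101 (L = (√(4381 + (-152 - 128)) - 37396)*(-24439 - 11843) = (√(4381 - 280) - 37396)*(-36282) = (√4101 - 37396)*(-36282) = (-37396 + √4101)*(-36282) = 1356801672 - 36282*√4101 ≈ 1.3545e+9)
1/L = 1/(1356801672 - 36282*√4101)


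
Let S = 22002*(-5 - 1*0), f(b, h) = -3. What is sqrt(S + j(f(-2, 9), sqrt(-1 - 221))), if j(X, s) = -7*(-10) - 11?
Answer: I*sqrt(109951) ≈ 331.59*I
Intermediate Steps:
S = -110010 (S = 22002*(-5 + 0) = 22002*(-5) = -110010)
j(X, s) = 59 (j(X, s) = 70 - 11 = 59)
sqrt(S + j(f(-2, 9), sqrt(-1 - 221))) = sqrt(-110010 + 59) = sqrt(-109951) = I*sqrt(109951)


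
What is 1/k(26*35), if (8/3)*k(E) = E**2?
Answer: 2/621075 ≈ 3.2202e-6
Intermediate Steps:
k(E) = 3*E**2/8
1/k(26*35) = 1/(3*(26*35)**2/8) = 1/((3/8)*910**2) = 1/((3/8)*828100) = 1/(621075/2) = 2/621075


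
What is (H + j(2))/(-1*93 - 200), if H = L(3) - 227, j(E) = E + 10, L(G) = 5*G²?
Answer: 170/293 ≈ 0.58020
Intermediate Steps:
j(E) = 10 + E
H = -182 (H = 5*3² - 227 = 5*9 - 227 = 45 - 227 = -182)
(H + j(2))/(-1*93 - 200) = (-182 + (10 + 2))/(-1*93 - 200) = (-182 + 12)/(-93 - 200) = -170/(-293) = -170*(-1/293) = 170/293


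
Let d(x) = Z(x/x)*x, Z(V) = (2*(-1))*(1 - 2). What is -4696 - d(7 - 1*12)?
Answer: -4686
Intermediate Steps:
Z(V) = 2 (Z(V) = -2*(-1) = 2)
d(x) = 2*x
-4696 - d(7 - 1*12) = -4696 - 2*(7 - 1*12) = -4696 - 2*(7 - 12) = -4696 - 2*(-5) = -4696 - 1*(-10) = -4696 + 10 = -4686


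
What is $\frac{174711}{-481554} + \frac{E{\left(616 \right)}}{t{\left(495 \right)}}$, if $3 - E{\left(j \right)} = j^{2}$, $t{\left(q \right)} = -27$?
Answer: $\frac{20302488085}{1444662} \approx 14053.0$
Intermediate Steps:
$E{\left(j \right)} = 3 - j^{2}$
$\frac{174711}{-481554} + \frac{E{\left(616 \right)}}{t{\left(495 \right)}} = \frac{174711}{-481554} + \frac{3 - 616^{2}}{-27} = 174711 \left(- \frac{1}{481554}\right) + \left(3 - 379456\right) \left(- \frac{1}{27}\right) = - \frac{58237}{160518} + \left(3 - 379456\right) \left(- \frac{1}{27}\right) = - \frac{58237}{160518} - - \frac{379453}{27} = - \frac{58237}{160518} + \frac{379453}{27} = \frac{20302488085}{1444662}$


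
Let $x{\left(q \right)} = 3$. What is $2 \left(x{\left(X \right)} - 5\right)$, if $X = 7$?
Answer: $-4$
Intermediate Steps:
$2 \left(x{\left(X \right)} - 5\right) = 2 \left(3 - 5\right) = 2 \left(-2\right) = -4$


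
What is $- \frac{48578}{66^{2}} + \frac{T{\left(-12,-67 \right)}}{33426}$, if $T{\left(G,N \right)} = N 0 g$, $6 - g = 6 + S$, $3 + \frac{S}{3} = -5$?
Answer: $- \frac{24289}{2178} \approx -11.152$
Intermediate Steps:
$S = -24$ ($S = -9 + 3 \left(-5\right) = -9 - 15 = -24$)
$g = 24$ ($g = 6 - \left(6 - 24\right) = 6 - -18 = 6 + 18 = 24$)
$T{\left(G,N \right)} = 0$ ($T{\left(G,N \right)} = N 0 \cdot 24 = 0 \cdot 24 = 0$)
$- \frac{48578}{66^{2}} + \frac{T{\left(-12,-67 \right)}}{33426} = - \frac{48578}{66^{2}} + \frac{0}{33426} = - \frac{48578}{4356} + 0 \cdot \frac{1}{33426} = \left(-48578\right) \frac{1}{4356} + 0 = - \frac{24289}{2178} + 0 = - \frac{24289}{2178}$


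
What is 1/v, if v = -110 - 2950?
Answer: -1/3060 ≈ -0.00032680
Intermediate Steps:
v = -3060
1/v = 1/(-3060) = -1/3060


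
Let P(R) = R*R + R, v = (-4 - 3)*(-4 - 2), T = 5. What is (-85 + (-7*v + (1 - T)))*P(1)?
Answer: -766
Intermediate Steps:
v = 42 (v = -7*(-6) = 42)
P(R) = R + R² (P(R) = R² + R = R + R²)
(-85 + (-7*v + (1 - T)))*P(1) = (-85 + (-7*42 + (1 - 1*5)))*(1*(1 + 1)) = (-85 + (-294 + (1 - 5)))*(1*2) = (-85 + (-294 - 4))*2 = (-85 - 298)*2 = -383*2 = -766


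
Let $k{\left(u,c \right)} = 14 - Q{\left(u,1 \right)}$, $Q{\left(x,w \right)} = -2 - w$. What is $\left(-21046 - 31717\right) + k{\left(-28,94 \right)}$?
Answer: $-52746$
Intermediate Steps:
$k{\left(u,c \right)} = 17$ ($k{\left(u,c \right)} = 14 - \left(-2 - 1\right) = 14 - -3 = 14 + 3 = 17$)
$\left(-21046 - 31717\right) + k{\left(-28,94 \right)} = \left(-21046 - 31717\right) + 17 = -52763 + 17 = -52746$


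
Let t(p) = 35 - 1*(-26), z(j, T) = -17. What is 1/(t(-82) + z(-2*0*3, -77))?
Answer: 1/44 ≈ 0.022727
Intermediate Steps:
t(p) = 61 (t(p) = 35 + 26 = 61)
1/(t(-82) + z(-2*0*3, -77)) = 1/(61 - 17) = 1/44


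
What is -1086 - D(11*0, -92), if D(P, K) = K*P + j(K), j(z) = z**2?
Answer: -9550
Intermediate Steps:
D(P, K) = K**2 + K*P (D(P, K) = K*P + K**2 = K**2 + K*P)
-1086 - D(11*0, -92) = -1086 - (-92)*(-92 + 11*0) = -1086 - (-92)*(-92 + 0) = -1086 - (-92)*(-92) = -1086 - 1*8464 = -1086 - 8464 = -9550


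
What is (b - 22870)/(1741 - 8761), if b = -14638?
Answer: 9377/1755 ≈ 5.3430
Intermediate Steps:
(b - 22870)/(1741 - 8761) = (-14638 - 22870)/(1741 - 8761) = -37508/(-7020) = -37508*(-1/7020) = 9377/1755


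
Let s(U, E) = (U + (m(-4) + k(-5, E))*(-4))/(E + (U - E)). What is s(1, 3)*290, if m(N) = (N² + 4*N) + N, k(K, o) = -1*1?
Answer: 6090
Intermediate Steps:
k(K, o) = -1
m(N) = N² + 5*N
s(U, E) = (20 + U)/U (s(U, E) = (U + (-4*(5 - 4) - 1)*(-4))/(E + (U - E)) = (U + (-4*1 - 1)*(-4))/U = (U + (-4 - 1)*(-4))/U = (U - 5*(-4))/U = (U + 20)/U = (20 + U)/U)
s(1, 3)*290 = ((20 + 1)/1)*290 = (1*21)*290 = 21*290 = 6090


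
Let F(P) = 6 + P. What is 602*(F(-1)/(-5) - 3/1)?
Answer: -2408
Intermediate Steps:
602*(F(-1)/(-5) - 3/1) = 602*((6 - 1)/(-5) - 3/1) = 602*(5*(-⅕) - 3*1) = 602*(-1 - 3) = 602*(-4) = -2408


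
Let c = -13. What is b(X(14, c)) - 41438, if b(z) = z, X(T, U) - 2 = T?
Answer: -41422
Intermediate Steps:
X(T, U) = 2 + T
b(X(14, c)) - 41438 = (2 + 14) - 41438 = 16 - 41438 = -41422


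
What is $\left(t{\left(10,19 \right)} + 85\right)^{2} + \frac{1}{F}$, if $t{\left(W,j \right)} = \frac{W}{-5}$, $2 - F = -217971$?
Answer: $\frac{1501615998}{217973} \approx 6889.0$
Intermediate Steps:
$F = 217973$ ($F = 2 - -217971 = 2 + 217971 = 217973$)
$t{\left(W,j \right)} = - \frac{W}{5}$ ($t{\left(W,j \right)} = W \left(- \frac{1}{5}\right) = - \frac{W}{5}$)
$\left(t{\left(10,19 \right)} + 85\right)^{2} + \frac{1}{F} = \left(\left(- \frac{1}{5}\right) 10 + 85\right)^{2} + \frac{1}{217973} = \left(-2 + 85\right)^{2} + \frac{1}{217973} = 83^{2} + \frac{1}{217973} = 6889 + \frac{1}{217973} = \frac{1501615998}{217973}$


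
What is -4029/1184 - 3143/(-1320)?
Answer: -199621/195360 ≈ -1.0218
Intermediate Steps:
-4029/1184 - 3143/(-1320) = -4029*1/1184 - 3143*(-1/1320) = -4029/1184 + 3143/1320 = -199621/195360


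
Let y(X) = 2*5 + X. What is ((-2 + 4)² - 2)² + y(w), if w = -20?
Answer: -6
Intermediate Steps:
y(X) = 10 + X
((-2 + 4)² - 2)² + y(w) = ((-2 + 4)² - 2)² + (10 - 20) = (2² - 2)² - 10 = (4 - 2)² - 10 = 2² - 10 = 4 - 10 = -6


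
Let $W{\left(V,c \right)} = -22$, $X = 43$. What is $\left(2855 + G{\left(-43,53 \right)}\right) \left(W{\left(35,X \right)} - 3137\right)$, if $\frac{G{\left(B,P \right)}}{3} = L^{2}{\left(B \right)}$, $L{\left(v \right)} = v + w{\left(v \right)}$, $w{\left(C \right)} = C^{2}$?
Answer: $-30919543317$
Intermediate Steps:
$L{\left(v \right)} = v + v^{2}$
$G{\left(B,P \right)} = 3 B^{2} \left(1 + B\right)^{2}$ ($G{\left(B,P \right)} = 3 \left(B \left(1 + B\right)\right)^{2} = 3 B^{2} \left(1 + B\right)^{2}$)
$\left(2855 + G{\left(-43,53 \right)}\right) \left(W{\left(35,X \right)} - 3137\right) = \left(2855 + 3 \left(-43\right)^{2} \left(1 - 43\right)^{2}\right) \left(-22 - 3137\right) = \left(2855 + 3 \cdot 1849 \left(-42\right)^{2}\right) \left(-3159\right) = \left(2855 + 3 \cdot 1849 \cdot 1764\right) \left(-3159\right) = \left(2855 + 9784908\right) \left(-3159\right) = 9787763 \left(-3159\right) = -30919543317$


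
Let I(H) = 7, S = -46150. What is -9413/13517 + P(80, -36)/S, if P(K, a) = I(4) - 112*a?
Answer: -489005113/623809550 ≈ -0.78390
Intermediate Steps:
P(K, a) = 7 - 112*a
-9413/13517 + P(80, -36)/S = -9413/13517 + (7 - 112*(-36))/(-46150) = -9413*1/13517 + (7 + 4032)*(-1/46150) = -9413/13517 + 4039*(-1/46150) = -9413/13517 - 4039/46150 = -489005113/623809550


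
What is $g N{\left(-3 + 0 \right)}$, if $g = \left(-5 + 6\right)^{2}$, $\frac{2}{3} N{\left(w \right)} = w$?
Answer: $- \frac{9}{2} \approx -4.5$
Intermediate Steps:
$N{\left(w \right)} = \frac{3 w}{2}$
$g = 1$ ($g = 1^{2} = 1$)
$g N{\left(-3 + 0 \right)} = 1 \frac{3 \left(-3 + 0\right)}{2} = 1 \cdot \frac{3}{2} \left(-3\right) = 1 \left(- \frac{9}{2}\right) = - \frac{9}{2}$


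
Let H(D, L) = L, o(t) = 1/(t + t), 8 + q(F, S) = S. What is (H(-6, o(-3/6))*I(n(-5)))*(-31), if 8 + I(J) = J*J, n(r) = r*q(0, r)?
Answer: 130727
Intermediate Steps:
q(F, S) = -8 + S
o(t) = 1/(2*t)
n(r) = r*(-8 + r)
I(J) = -8 + J² (I(J) = -8 + J*J = -8 + J²)
(H(-6, o(-3/6))*I(n(-5)))*(-31) = ((1/(2*((-3/6))))*(-8 + (-5*(-8 - 5))²))*(-31) = ((1/(2*((-3*⅙))))*(-8 + (-5*(-13))²))*(-31) = ((1/(2*(-½)))*(-8 + 65²))*(-31) = (((½)*(-2))*(-8 + 4225))*(-31) = -1*4217*(-31) = -4217*(-31) = 130727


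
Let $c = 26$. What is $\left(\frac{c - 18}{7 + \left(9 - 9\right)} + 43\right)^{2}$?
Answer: $\frac{95481}{49} \approx 1948.6$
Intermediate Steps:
$\left(\frac{c - 18}{7 + \left(9 - 9\right)} + 43\right)^{2} = \left(\frac{26 - 18}{7 + \left(9 - 9\right)} + 43\right)^{2} = \left(\frac{8}{7 + 0} + 43\right)^{2} = \left(\frac{8}{7} + 43\right)^{2} = \left(\frac{309}{7}\right)^{2} = \frac{95481}{49}$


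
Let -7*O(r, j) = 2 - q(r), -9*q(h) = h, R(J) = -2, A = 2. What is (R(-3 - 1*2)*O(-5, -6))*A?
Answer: 52/63 ≈ 0.82540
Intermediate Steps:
q(h) = -h/9
O(r, j) = -2/7 - r/63 (O(r, j) = -(2 - (-1)*r/9)/7 = -(2 + r/9)/7 = -2/7 - r/63)
(R(-3 - 1*2)*O(-5, -6))*A = -2*(-2/7 - 1/63*(-5))*2 = -2*(-2/7 + 5/63)*2 = -2*(-13/63)*2 = (26/63)*2 = 52/63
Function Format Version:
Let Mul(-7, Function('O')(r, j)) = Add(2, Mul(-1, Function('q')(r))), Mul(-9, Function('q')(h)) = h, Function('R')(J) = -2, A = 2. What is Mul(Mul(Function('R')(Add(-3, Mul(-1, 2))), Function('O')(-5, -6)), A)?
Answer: Rational(52, 63) ≈ 0.82540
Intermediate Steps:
Function('q')(h) = Mul(Rational(-1, 9), h)
Function('O')(r, j) = Add(Rational(-2, 7), Mul(Rational(-1, 63), r)) (Function('O')(r, j) = Mul(Rational(-1, 7), Add(2, Mul(-1, Mul(Rational(-1, 9), r)))) = Mul(Rational(-1, 7), Add(2, Mul(Rational(1, 9), r))) = Add(Rational(-2, 7), Mul(Rational(-1, 63), r)))
Mul(Mul(Function('R')(Add(-3, Mul(-1, 2))), Function('O')(-5, -6)), A) = Mul(Mul(-2, Add(Rational(-2, 7), Mul(Rational(-1, 63), -5))), 2) = Mul(Mul(-2, Add(Rational(-2, 7), Rational(5, 63))), 2) = Mul(Mul(-2, Rational(-13, 63)), 2) = Mul(Rational(26, 63), 2) = Rational(52, 63)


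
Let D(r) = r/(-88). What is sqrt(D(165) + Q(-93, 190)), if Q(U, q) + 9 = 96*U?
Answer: 11*I*sqrt(1182)/4 ≈ 94.546*I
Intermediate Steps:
Q(U, q) = -9 + 96*U
D(r) = -r/88 (D(r) = r*(-1/88) = -r/88)
sqrt(D(165) + Q(-93, 190)) = sqrt(-1/88*165 + (-9 + 96*(-93))) = sqrt(-15/8 + (-9 - 8928)) = sqrt(-15/8 - 8937) = sqrt(-71511/8) = 11*I*sqrt(1182)/4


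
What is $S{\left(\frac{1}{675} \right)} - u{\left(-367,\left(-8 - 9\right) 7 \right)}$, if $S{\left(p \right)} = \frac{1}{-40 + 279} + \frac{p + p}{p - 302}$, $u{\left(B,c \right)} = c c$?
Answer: $- \frac{689922456300}{48719911} \approx -14161.0$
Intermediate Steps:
$u{\left(B,c \right)} = c^{2}$
$S{\left(p \right)} = \frac{1}{239} + \frac{2 p}{-302 + p}$
$S{\left(\frac{1}{675} \right)} - u{\left(-367,\left(-8 - 9\right) 7 \right)} = \frac{-302 + \frac{479}{675}}{239 \left(-302 + \frac{1}{675}\right)} - \left(\left(-8 - 9\right) 7\right)^{2} = \frac{-302 + 479 \cdot \frac{1}{675}}{239 \left(-302 + \frac{1}{675}\right)} - \left(\left(-17\right) 7\right)^{2} = \frac{-302 + \frac{479}{675}}{239 \left(- \frac{203849}{675}\right)} - \left(-119\right)^{2} = \frac{1}{239} \left(- \frac{675}{203849}\right) \left(- \frac{203371}{675}\right) - 14161 = \frac{203371}{48719911} - 14161 = - \frac{689922456300}{48719911}$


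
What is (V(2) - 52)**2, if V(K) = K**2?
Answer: 2304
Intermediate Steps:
(V(2) - 52)**2 = (2**2 - 52)**2 = (4 - 52)**2 = (-48)**2 = 2304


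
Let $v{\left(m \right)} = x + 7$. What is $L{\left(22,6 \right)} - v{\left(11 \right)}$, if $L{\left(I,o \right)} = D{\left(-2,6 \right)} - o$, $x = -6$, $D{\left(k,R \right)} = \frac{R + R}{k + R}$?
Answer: $-4$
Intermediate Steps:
$D{\left(k,R \right)} = \frac{2 R}{R + k}$
$L{\left(I,o \right)} = 3 - o$ ($L{\left(I,o \right)} = 2 \cdot 6 \frac{1}{6 - 2} - o = 2 \cdot 6 \cdot \frac{1}{4} - o = 3 - o$)
$v{\left(m \right)} = 1$ ($v{\left(m \right)} = -6 + 7 = 1$)
$L{\left(22,6 \right)} - v{\left(11 \right)} = \left(3 - 6\right) - 1 = -3 - 1 = -4$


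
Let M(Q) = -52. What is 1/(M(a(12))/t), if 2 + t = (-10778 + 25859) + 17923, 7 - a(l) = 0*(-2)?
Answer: -16501/26 ≈ -634.65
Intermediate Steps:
a(l) = 7 (a(l) = 7 - 0*(-2) = 7 - 1*0 = 7 + 0 = 7)
t = 33002 (t = -2 + ((-10778 + 25859) + 17923) = -2 + (15081 + 17923) = -2 + 33004 = 33002)
1/(M(a(12))/t) = 1/(-52/33002) = 1/(-52*1/33002) = 1/(-26/16501) = -16501/26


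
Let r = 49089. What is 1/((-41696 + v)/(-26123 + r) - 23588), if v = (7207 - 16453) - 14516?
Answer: -11483/270893733 ≈ -4.2389e-5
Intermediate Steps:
v = -23762 (v = -9246 - 14516 = -23762)
1/((-41696 + v)/(-26123 + r) - 23588) = 1/((-41696 - 23762)/(-26123 + 49089) - 23588) = 1/(-65458/22966 - 23588) = 1/(-65458*1/22966 - 23588) = 1/(-32729/11483 - 23588) = 1/(-270893733/11483) = -11483/270893733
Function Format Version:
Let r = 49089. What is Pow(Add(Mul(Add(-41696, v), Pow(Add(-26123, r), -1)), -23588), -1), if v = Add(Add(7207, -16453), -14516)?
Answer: Rational(-11483, 270893733) ≈ -4.2389e-5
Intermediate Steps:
v = -23762 (v = Add(-9246, -14516) = -23762)
Pow(Add(Mul(Add(-41696, v), Pow(Add(-26123, r), -1)), -23588), -1) = Pow(Add(Mul(Add(-41696, -23762), Pow(Add(-26123, 49089), -1)), -23588), -1) = Pow(Add(Mul(-65458, Pow(22966, -1)), -23588), -1) = Pow(Add(Mul(-65458, Rational(1, 22966)), -23588), -1) = Pow(Add(Rational(-32729, 11483), -23588), -1) = Pow(Rational(-270893733, 11483), -1) = Rational(-11483, 270893733)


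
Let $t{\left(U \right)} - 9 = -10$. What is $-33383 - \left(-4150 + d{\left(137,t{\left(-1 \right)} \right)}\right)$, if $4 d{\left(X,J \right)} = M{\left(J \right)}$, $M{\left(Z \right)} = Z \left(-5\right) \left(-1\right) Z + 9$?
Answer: $- \frac{58473}{2} \approx -29237.0$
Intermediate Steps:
$t{\left(U \right)} = -1$ ($t{\left(U \right)} = 9 - 10 = -1$)
$M{\left(Z \right)} = 9 + 5 Z^{2}$ ($M{\left(Z \right)} = - 5 Z \left(-1\right) Z + 9 = 5 Z Z + 9 = 5 Z^{2} + 9 = 9 + 5 Z^{2}$)
$d{\left(X,J \right)} = \frac{9}{4} + \frac{5 J^{2}}{4}$ ($d{\left(X,J \right)} = \frac{9 + 5 J^{2}}{4} = \frac{9}{4} + \frac{5 J^{2}}{4}$)
$-33383 - \left(-4150 + d{\left(137,t{\left(-1 \right)} \right)}\right) = -33383 - \left(-4150 + \left(\frac{9}{4} + \frac{5 \left(-1\right)^{2}}{4}\right)\right) = -33383 - \left(-4150 + \left(\frac{9}{4} + \frac{5}{4} \cdot 1\right)\right) = -33383 - \left(-4150 + \left(\frac{9}{4} + \frac{5}{4}\right)\right) = -33383 - \left(-4150 + \frac{7}{2}\right) = -33383 - - \frac{8293}{2} = -33383 + \frac{8293}{2} = - \frac{58473}{2}$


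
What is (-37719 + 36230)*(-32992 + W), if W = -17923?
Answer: 75812435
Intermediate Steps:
(-37719 + 36230)*(-32992 + W) = (-37719 + 36230)*(-32992 - 17923) = -1489*(-50915) = 75812435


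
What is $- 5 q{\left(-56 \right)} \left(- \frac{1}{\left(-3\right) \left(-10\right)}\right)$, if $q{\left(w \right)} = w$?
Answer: $- \frac{28}{3} \approx -9.3333$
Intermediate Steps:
$- 5 q{\left(-56 \right)} \left(- \frac{1}{\left(-3\right) \left(-10\right)}\right) = \left(-5\right) \left(-56\right) \left(- \frac{1}{\left(-3\right) \left(-10\right)}\right) = 280 \left(- \frac{1}{30}\right) = - \frac{28}{3}$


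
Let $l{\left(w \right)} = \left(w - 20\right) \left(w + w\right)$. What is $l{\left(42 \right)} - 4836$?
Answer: $-2988$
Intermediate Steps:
$l{\left(w \right)} = 2 w \left(-20 + w\right)$ ($l{\left(w \right)} = \left(-20 + w\right) 2 w = 2 w \left(-20 + w\right)$)
$l{\left(42 \right)} - 4836 = 2 \cdot 42 \left(-20 + 42\right) - 4836 = 2 \cdot 42 \cdot 22 - 4836 = 1848 - 4836 = -2988$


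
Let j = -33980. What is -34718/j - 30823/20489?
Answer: -168014219/348108110 ≈ -0.48265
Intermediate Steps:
-34718/j - 30823/20489 = -34718/(-33980) - 30823/20489 = -34718*(-1/33980) - 30823*1/20489 = 17359/16990 - 30823/20489 = -168014219/348108110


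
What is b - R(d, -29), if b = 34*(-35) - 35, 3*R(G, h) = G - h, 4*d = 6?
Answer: -7411/6 ≈ -1235.2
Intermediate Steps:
d = 3/2 (d = (¼)*6 = 3/2 ≈ 1.5000)
R(G, h) = -h/3 + G/3 (R(G, h) = (G - h)/3 = -h/3 + G/3)
b = -1225 (b = -1190 - 35 = -1225)
b - R(d, -29) = -1225 - (-⅓*(-29) + (⅓)*(3/2)) = -1225 - (29/3 + ½) = -1225 - 1*61/6 = -1225 - 61/6 = -7411/6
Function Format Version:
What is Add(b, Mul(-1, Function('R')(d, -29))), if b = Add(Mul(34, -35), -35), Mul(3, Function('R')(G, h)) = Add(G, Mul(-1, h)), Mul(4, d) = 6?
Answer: Rational(-7411, 6) ≈ -1235.2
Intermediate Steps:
d = Rational(3, 2) (d = Mul(Rational(1, 4), 6) = Rational(3, 2) ≈ 1.5000)
Function('R')(G, h) = Add(Mul(Rational(-1, 3), h), Mul(Rational(1, 3), G)) (Function('R')(G, h) = Mul(Rational(1, 3), Add(G, Mul(-1, h))) = Add(Mul(Rational(-1, 3), h), Mul(Rational(1, 3), G)))
b = -1225 (b = Add(-1190, -35) = -1225)
Add(b, Mul(-1, Function('R')(d, -29))) = Add(-1225, Mul(-1, Add(Mul(Rational(-1, 3), -29), Mul(Rational(1, 3), Rational(3, 2))))) = Add(-1225, Mul(-1, Add(Rational(29, 3), Rational(1, 2)))) = Add(-1225, Mul(-1, Rational(61, 6))) = Add(-1225, Rational(-61, 6)) = Rational(-7411, 6)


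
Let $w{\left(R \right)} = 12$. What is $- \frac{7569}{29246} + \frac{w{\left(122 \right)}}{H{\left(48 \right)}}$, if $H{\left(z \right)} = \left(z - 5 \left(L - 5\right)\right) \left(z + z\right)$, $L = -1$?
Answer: $- \frac{2346905}{9124752} \approx -0.2572$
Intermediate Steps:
$H{\left(z \right)} = 2 z \left(30 + z\right)$ ($H{\left(z \right)} = \left(z - 5 \left(-1 - 5\right)\right) \left(z + z\right) = \left(z - -30\right) 2 z = \left(z + 30\right) 2 z = \left(30 + z\right) 2 z = 2 z \left(30 + z\right)$)
$- \frac{7569}{29246} + \frac{w{\left(122 \right)}}{H{\left(48 \right)}} = - \frac{7569}{29246} + \frac{12}{2 \cdot 48 \left(30 + 48\right)} = \left(-7569\right) \frac{1}{29246} + \frac{12}{2 \cdot 48 \cdot 78} = - \frac{7569}{29246} + \frac{12}{7488} = - \frac{7569}{29246} + 12 \cdot \frac{1}{7488} = - \frac{7569}{29246} + \frac{1}{624} = - \frac{2346905}{9124752}$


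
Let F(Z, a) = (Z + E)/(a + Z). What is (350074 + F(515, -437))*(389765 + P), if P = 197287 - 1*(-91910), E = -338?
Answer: 3089950290823/13 ≈ 2.3769e+11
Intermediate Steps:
P = 289197 (P = 197287 + 91910 = 289197)
F(Z, a) = (-338 + Z)/(Z + a) (F(Z, a) = (Z - 338)/(a + Z) = (-338 + Z)/(Z + a))
(350074 + F(515, -437))*(389765 + P) = (350074 + (-338 + 515)/(515 - 437))*(389765 + 289197) = (350074 + 177/78)*678962 = (350074 + (1/78)*177)*678962 = (350074 + 59/26)*678962 = (9101983/26)*678962 = 3089950290823/13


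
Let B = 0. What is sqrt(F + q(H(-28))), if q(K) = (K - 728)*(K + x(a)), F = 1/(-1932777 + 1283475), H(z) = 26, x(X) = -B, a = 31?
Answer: I*sqrt(7694917028296710)/649302 ≈ 135.1*I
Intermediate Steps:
x(X) = 0 (x(X) = -1*0 = 0)
F = -1/649302 (F = 1/(-649302) = -1/649302 ≈ -1.5401e-6)
q(K) = K*(-728 + K) (q(K) = (K - 728)*(K + 0) = (-728 + K)*K = K*(-728 + K))
sqrt(F + q(H(-28))) = sqrt(-1/649302 + 26*(-728 + 26)) = sqrt(-1/649302 + 26*(-702)) = sqrt(-1/649302 - 18252) = sqrt(-11851060105/649302) = I*sqrt(7694917028296710)/649302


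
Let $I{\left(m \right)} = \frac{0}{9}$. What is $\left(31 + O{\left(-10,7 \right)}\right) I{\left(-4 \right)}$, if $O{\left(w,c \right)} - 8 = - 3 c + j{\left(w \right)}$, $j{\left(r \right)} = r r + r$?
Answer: $0$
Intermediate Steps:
$j{\left(r \right)} = r + r^{2}$ ($j{\left(r \right)} = r^{2} + r = r + r^{2}$)
$O{\left(w,c \right)} = 8 - 3 c + w \left(1 + w\right)$ ($O{\left(w,c \right)} = 8 - \left(3 c - w \left(1 + w\right)\right) = 8 - 3 c + w \left(1 + w\right)$)
$I{\left(m \right)} = 0$ ($I{\left(m \right)} = 0 \cdot \frac{1}{9} = 0$)
$\left(31 + O{\left(-10,7 \right)}\right) I{\left(-4 \right)} = \left(31 - \left(13 + 10 \left(1 - 10\right)\right)\right) 0 = \left(31 - -77\right) 0 = \left(31 + \left(8 - 21 + 90\right)\right) 0 = \left(31 + 77\right) 0 = 108 \cdot 0 = 0$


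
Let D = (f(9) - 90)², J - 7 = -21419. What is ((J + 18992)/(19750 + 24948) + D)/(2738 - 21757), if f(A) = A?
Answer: -146630579/425055631 ≈ -0.34497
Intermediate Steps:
J = -21412 (J = 7 - 21419 = -21412)
D = 6561 (D = (9 - 90)² = (-81)² = 6561)
((J + 18992)/(19750 + 24948) + D)/(2738 - 21757) = ((-21412 + 18992)/(19750 + 24948) + 6561)/(2738 - 21757) = (-2420/44698 + 6561)/(-19019) = (-2420*1/44698 + 6561)*(-1/19019) = (-1210/22349 + 6561)*(-1/19019) = (146630579/22349)*(-1/19019) = -146630579/425055631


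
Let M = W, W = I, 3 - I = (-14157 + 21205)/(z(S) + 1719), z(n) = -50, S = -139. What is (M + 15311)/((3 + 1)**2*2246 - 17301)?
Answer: 25552018/31101815 ≈ 0.82156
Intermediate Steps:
I = -2041/1669 (I = 3 - (-14157 + 21205)/(-50 + 1719) = 3 - 7048/1669 = -2041/1669 ≈ -1.2229)
W = -2041/1669 ≈ -1.2229
M = -2041/1669 ≈ -1.2229
(M + 15311)/((3 + 1)**2*2246 - 17301) = (-2041/1669 + 15311)/((3 + 1)**2*2246 - 17301) = 25552018/(1669*(4**2*2246 - 17301)) = 25552018/(1669*(16*2246 - 17301)) = 25552018/(1669*(35936 - 17301)) = (25552018/1669)/18635 = (25552018/1669)*(1/18635) = 25552018/31101815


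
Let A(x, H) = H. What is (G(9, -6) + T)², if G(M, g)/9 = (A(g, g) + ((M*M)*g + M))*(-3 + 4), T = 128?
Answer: 17799961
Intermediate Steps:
G(M, g) = 9*M + 9*g + 9*g*M² (G(M, g) = 9*((g + ((M*M)*g + M))*(-3 + 4)) = 9*((g + (M²*g + M))*1) = 9*((g + (g*M² + M))*1) = 9*((g + (M + g*M²))*1) = 9*((M + g + g*M²)*1) = 9*(M + g + g*M²) = 9*M + 9*g + 9*g*M²)
(G(9, -6) + T)² = ((9*9 + 9*(-6) + 9*(-6)*9²) + 128)² = ((81 - 54 + 9*(-6)*81) + 128)² = ((81 - 54 - 4374) + 128)² = (-4347 + 128)² = (-4219)² = 17799961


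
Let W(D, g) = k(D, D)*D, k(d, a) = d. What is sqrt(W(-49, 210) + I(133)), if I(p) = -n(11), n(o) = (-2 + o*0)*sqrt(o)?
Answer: sqrt(2401 + 2*sqrt(11)) ≈ 49.068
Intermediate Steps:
n(o) = -2*sqrt(o) (n(o) = (-2 + 0)*sqrt(o) = -2*sqrt(o))
W(D, g) = D**2 (W(D, g) = D*D = D**2)
I(p) = 2*sqrt(11) (I(p) = -(-2)*sqrt(11) = 2*sqrt(11))
sqrt(W(-49, 210) + I(133)) = sqrt((-49)**2 + 2*sqrt(11)) = sqrt(2401 + 2*sqrt(11))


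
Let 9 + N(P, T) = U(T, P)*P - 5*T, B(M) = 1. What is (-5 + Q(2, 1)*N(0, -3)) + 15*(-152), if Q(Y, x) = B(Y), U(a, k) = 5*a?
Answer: -2279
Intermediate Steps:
Q(Y, x) = 1
N(P, T) = -9 - 5*T + 5*P*T (N(P, T) = -9 + ((5*T)*P - 5*T) = -9 + (5*P*T - 5*T) = -9 + (-5*T + 5*P*T) = -9 - 5*T + 5*P*T)
(-5 + Q(2, 1)*N(0, -3)) + 15*(-152) = (-5 + 1*(-9 - 5*(-3) + 5*0*(-3))) + 15*(-152) = (-5 + 1*(-9 + 15 + 0)) - 2280 = (-5 + 1*6) - 2280 = (-5 + 6) - 2280 = 1 - 2280 = -2279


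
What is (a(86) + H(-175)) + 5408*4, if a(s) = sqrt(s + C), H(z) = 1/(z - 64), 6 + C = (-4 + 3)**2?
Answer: 5172198/239 ≈ 21641.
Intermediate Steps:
C = -5 (C = -6 + (-4 + 3)**2 = -6 + (-1)**2 = -6 + 1 = -5)
H(z) = 1/(-64 + z)
a(s) = sqrt(-5 + s) (a(s) = sqrt(s - 5) = sqrt(-5 + s))
(a(86) + H(-175)) + 5408*4 = (sqrt(-5 + 86) + 1/(-64 - 175)) + 5408*4 = (sqrt(81) + 1/(-239)) + 21632 = (9 - 1/239) + 21632 = 2150/239 + 21632 = 5172198/239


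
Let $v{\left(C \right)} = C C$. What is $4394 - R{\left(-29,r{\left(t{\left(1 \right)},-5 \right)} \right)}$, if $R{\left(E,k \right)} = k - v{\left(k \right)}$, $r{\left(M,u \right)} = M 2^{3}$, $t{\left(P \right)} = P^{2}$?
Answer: $4450$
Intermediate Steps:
$v{\left(C \right)} = C^{2}$
$r{\left(M,u \right)} = 8 M$ ($r{\left(M,u \right)} = M 8 = 8 M$)
$R{\left(E,k \right)} = k - k^{2}$
$4394 - R{\left(-29,r{\left(t{\left(1 \right)},-5 \right)} \right)} = 4394 - 8 \cdot 1^{2} \left(1 - 8 \cdot 1^{2}\right) = 4394 - 8 \cdot 1 \left(1 - 8 \cdot 1\right) = 4394 - 8 \left(1 - 8\right) = 4394 - 8 \left(-7\right) = 4394 - -56 = 4394 + 56 = 4450$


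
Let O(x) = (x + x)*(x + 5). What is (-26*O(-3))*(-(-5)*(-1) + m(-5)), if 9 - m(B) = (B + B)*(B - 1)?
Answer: -17472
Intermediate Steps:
O(x) = 2*x*(5 + x) (O(x) = (2*x)*(5 + x) = 2*x*(5 + x))
m(B) = 9 - 2*B*(-1 + B) (m(B) = 9 - (B + B)*(B - 1) = 9 - 2*B*(-1 + B))
(-26*O(-3))*(-(-5)*(-1) + m(-5)) = (-52*(-3)*(5 - 3))*(-(-5)*(-1) + (9 - 2*(-5)² + 2*(-5))) = (-52*(-3)*2)*(-1*5 + (9 - 2*25 - 10)) = (-26*(-12))*(-5 + (9 - 50 - 10)) = 312*(-5 - 51) = 312*(-56) = -17472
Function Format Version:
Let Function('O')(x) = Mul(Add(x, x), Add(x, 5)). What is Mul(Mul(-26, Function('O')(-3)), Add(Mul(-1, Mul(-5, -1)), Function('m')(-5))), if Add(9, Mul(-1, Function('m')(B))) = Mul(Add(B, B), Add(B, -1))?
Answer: -17472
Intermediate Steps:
Function('O')(x) = Mul(2, x, Add(5, x)) (Function('O')(x) = Mul(Mul(2, x), Add(5, x)) = Mul(2, x, Add(5, x)))
Function('m')(B) = Add(9, Mul(-2, B, Add(-1, B))) (Function('m')(B) = Add(9, Mul(-1, Mul(Add(B, B), Add(B, -1)))) = Add(9, Mul(-1, Mul(Mul(2, B), Add(-1, B)))) = Add(9, Mul(-1, Mul(2, B, Add(-1, B)))) = Add(9, Mul(-2, B, Add(-1, B))))
Mul(Mul(-26, Function('O')(-3)), Add(Mul(-1, Mul(-5, -1)), Function('m')(-5))) = Mul(Mul(-26, Mul(2, -3, Add(5, -3))), Add(Mul(-1, Mul(-5, -1)), Add(9, Mul(-2, Pow(-5, 2)), Mul(2, -5)))) = Mul(Mul(-26, Mul(2, -3, 2)), Add(Mul(-1, 5), Add(9, Mul(-2, 25), -10))) = Mul(Mul(-26, -12), Add(-5, Add(9, -50, -10))) = Mul(312, Add(-5, -51)) = Mul(312, -56) = -17472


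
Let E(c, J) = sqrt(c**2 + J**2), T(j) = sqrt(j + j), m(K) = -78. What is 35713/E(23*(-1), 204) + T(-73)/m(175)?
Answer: 35713*sqrt(42145)/42145 - I*sqrt(146)/78 ≈ 173.96 - 0.15491*I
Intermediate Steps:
T(j) = sqrt(2)*sqrt(j) (T(j) = sqrt(2*j) = sqrt(2)*sqrt(j))
E(c, J) = sqrt(J**2 + c**2)
35713/E(23*(-1), 204) + T(-73)/m(175) = 35713/(sqrt(204**2 + (23*(-1))**2)) + (sqrt(2)*sqrt(-73))/(-78) = 35713/(sqrt(41616 + (-23)**2)) + (sqrt(2)*(I*sqrt(73)))*(-1/78) = 35713/(sqrt(41616 + 529)) + (I*sqrt(146))*(-1/78) = 35713/(sqrt(42145)) - I*sqrt(146)/78 = 35713*(sqrt(42145)/42145) - I*sqrt(146)/78 = 35713*sqrt(42145)/42145 - I*sqrt(146)/78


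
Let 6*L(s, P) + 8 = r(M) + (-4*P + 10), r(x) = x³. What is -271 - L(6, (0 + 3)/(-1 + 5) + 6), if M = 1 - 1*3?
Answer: -531/2 ≈ -265.50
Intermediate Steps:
M = -2 (M = 1 - 3 = -2)
L(s, P) = -1 - 2*P/3 (L(s, P) = -4/3 + ((-2)³ + (-4*P + 10))/6 = -4/3 + (-8 + (10 - 4*P))/6 = -4/3 + (2 - 4*P)/6 = -4/3 + (⅓ - 2*P/3) = -1 - 2*P/3)
-271 - L(6, (0 + 3)/(-1 + 5) + 6) = -271 - (-1 - 2*((0 + 3)/(-1 + 5) + 6)/3) = -271 - (-1 - 2*(3/4 + 6)/3) = -271 - (-1 - 2*(3*(¼) + 6)/3) = -271 - (-1 - 2*(¾ + 6)/3) = -271 - (-1 - ⅔*27/4) = -271 - (-1 - 9/2) = -271 - 1*(-11/2) = -271 + 11/2 = -531/2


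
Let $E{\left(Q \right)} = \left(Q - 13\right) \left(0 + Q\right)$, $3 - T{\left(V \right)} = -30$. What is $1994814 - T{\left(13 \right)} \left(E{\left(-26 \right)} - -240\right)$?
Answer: $1953432$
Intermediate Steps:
$T{\left(V \right)} = 33$ ($T{\left(V \right)} = 3 - -30 = 3 + 30 = 33$)
$E{\left(Q \right)} = Q \left(-13 + Q\right)$ ($E{\left(Q \right)} = \left(-13 + Q\right) Q = Q \left(-13 + Q\right)$)
$1994814 - T{\left(13 \right)} \left(E{\left(-26 \right)} - -240\right) = 1994814 - 33 \left(- 26 \left(-13 - 26\right) - -240\right) = 1994814 - 33 \left(\left(-26\right) \left(-39\right) + 240\right) = 1994814 - 33 \left(1014 + 240\right) = 1994814 - 33 \cdot 1254 = 1994814 - 41382 = 1953432$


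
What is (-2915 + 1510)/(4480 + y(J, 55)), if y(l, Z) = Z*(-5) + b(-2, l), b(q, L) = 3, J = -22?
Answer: -1405/4208 ≈ -0.33389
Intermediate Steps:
y(l, Z) = 3 - 5*Z (y(l, Z) = Z*(-5) + 3 = -5*Z + 3 = 3 - 5*Z)
(-2915 + 1510)/(4480 + y(J, 55)) = (-2915 + 1510)/(4480 + (3 - 5*55)) = -1405/(4480 + (3 - 275)) = -1405/(4480 - 272) = -1405/4208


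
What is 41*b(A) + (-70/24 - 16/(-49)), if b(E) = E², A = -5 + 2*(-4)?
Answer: 4072729/588 ≈ 6926.4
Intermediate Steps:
A = -13 (A = -5 - 8 = -13)
41*b(A) + (-70/24 - 16/(-49)) = 41*(-13)² + (-70/24 - 16/(-49)) = 41*169 + (-70*1/24 - 16*(-1/49)) = 6929 + (-35/12 + 16/49) = 6929 - 1523/588 = 4072729/588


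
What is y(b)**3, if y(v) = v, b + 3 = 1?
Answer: -8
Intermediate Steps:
b = -2 (b = -3 + 1 = -2)
y(b)**3 = (-2)**3 = -8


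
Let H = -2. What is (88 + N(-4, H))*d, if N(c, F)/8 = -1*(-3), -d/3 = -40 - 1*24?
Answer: 21504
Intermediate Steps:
d = 192 (d = -3*(-40 - 1*24) = -3*(-40 - 24) = -3*(-64) = 192)
N(c, F) = 24 (N(c, F) = 8*(-1*(-3)) = 8*3 = 24)
(88 + N(-4, H))*d = (88 + 24)*192 = 112*192 = 21504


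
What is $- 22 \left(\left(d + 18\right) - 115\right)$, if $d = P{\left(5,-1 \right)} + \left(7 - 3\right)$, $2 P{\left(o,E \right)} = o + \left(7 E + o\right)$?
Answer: $2013$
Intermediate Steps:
$P{\left(o,E \right)} = o + \frac{7 E}{2}$ ($P{\left(o,E \right)} = \frac{o + \left(7 E + o\right)}{2} = \frac{o + \left(o + 7 E\right)}{2} = \frac{2 o + 7 E}{2} = o + \frac{7 E}{2}$)
$d = \frac{11}{2}$ ($d = \left(5 + \frac{7}{2} \left(-1\right)\right) + \left(7 - 3\right) = \left(5 - \frac{7}{2}\right) + 4 = \frac{3}{2} + 4 = \frac{11}{2} \approx 5.5$)
$- 22 \left(\left(d + 18\right) - 115\right) = - 22 \left(\left(\frac{11}{2} + 18\right) - 115\right) = - 22 \left(\frac{47}{2} - 115\right) = \left(-22\right) \left(- \frac{183}{2}\right) = 2013$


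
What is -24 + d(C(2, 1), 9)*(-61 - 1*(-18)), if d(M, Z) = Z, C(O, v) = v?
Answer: -411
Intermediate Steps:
-24 + d(C(2, 1), 9)*(-61 - 1*(-18)) = -24 + 9*(-61 - 1*(-18)) = -24 + 9*(-61 + 18) = -24 + 9*(-43) = -24 - 387 = -411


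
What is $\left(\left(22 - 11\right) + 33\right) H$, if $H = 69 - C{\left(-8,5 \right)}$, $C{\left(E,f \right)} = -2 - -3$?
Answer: $2992$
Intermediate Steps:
$C{\left(E,f \right)} = 1$ ($C{\left(E,f \right)} = -2 + 3 = 1$)
$H = 68$ ($H = 69 - 1 = 68$)
$\left(\left(22 - 11\right) + 33\right) H = \left(\left(22 - 11\right) + 33\right) 68 = \left(11 + 33\right) 68 = 44 \cdot 68 = 2992$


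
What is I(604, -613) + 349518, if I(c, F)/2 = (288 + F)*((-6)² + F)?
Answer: 724568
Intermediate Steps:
I(c, F) = 2*(36 + F)*(288 + F) (I(c, F) = 2*((288 + F)*((-6)² + F)) = 2*((288 + F)*(36 + F)) = 2*((36 + F)*(288 + F)) = 2*(36 + F)*(288 + F))
I(604, -613) + 349518 = (20736 + 2*(-613)² + 648*(-613)) + 349518 = (20736 + 2*375769 - 397224) + 349518 = (20736 + 751538 - 397224) + 349518 = 375050 + 349518 = 724568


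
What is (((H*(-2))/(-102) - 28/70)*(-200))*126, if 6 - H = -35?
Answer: -173040/17 ≈ -10179.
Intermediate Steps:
H = 41 (H = 6 - 1*(-35) = 6 + 35 = 41)
(((H*(-2))/(-102) - 28/70)*(-200))*126 = (((41*(-2))/(-102) - 28/70)*(-200))*126 = ((-82*(-1/102) - 28*1/70)*(-200))*126 = ((41/51 - ⅖)*(-200))*126 = ((103/255)*(-200))*126 = -4120/51*126 = -173040/17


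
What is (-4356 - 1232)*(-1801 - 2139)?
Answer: 22016720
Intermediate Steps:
(-4356 - 1232)*(-1801 - 2139) = -5588*(-3940) = 22016720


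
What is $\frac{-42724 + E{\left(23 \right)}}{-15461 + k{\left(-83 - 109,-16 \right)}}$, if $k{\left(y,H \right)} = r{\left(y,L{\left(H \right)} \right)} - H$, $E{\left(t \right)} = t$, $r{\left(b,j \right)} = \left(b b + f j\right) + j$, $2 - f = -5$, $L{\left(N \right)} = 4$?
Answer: $- \frac{42701}{21451} \approx -1.9906$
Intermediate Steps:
$f = 7$ ($f = 2 - -5 = 2 + 5 = 7$)
$r{\left(b,j \right)} = b^{2} + 8 j$ ($r{\left(b,j \right)} = \left(b b + 7 j\right) + j = \left(b^{2} + 7 j\right) + j = b^{2} + 8 j$)
$k{\left(y,H \right)} = 32 + y^{2} - H$ ($k{\left(y,H \right)} = \left(y^{2} + 8 \cdot 4\right) - H = \left(y^{2} + 32\right) - H = \left(32 + y^{2}\right) - H = 32 + y^{2} - H$)
$\frac{-42724 + E{\left(23 \right)}}{-15461 + k{\left(-83 - 109,-16 \right)}} = \frac{-42724 + 23}{-15461 + \left(32 + \left(-83 - 109\right)^{2} - -16\right)} = - \frac{42701}{-15461 + \left(32 + \left(-192\right)^{2} + 16\right)} = - \frac{42701}{-15461 + \left(32 + 36864 + 16\right)} = - \frac{42701}{-15461 + 36912} = - \frac{42701}{21451}$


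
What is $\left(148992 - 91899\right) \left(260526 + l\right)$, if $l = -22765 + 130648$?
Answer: $21033575037$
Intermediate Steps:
$l = 107883$
$\left(148992 - 91899\right) \left(260526 + l\right) = \left(148992 - 91899\right) \left(260526 + 107883\right) = 57093 \cdot 368409 = 21033575037$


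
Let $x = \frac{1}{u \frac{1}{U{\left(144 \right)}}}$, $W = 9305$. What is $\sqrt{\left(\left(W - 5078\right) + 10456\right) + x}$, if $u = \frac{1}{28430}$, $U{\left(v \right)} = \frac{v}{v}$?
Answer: $\sqrt{43113} \approx 207.64$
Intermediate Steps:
$U{\left(v \right)} = 1$
$u = \frac{1}{28430} \approx 3.5174 \cdot 10^{-5}$
$x = 28430$ ($x = \frac{1}{\frac{1}{28430} \cdot 1^{-1}} = \frac{1}{\frac{1}{28430} \cdot 1} = \frac{1}{\frac{1}{28430}} = 28430$)
$\sqrt{\left(\left(W - 5078\right) + 10456\right) + x} = \sqrt{\left(\left(9305 - 5078\right) + 10456\right) + 28430} = \sqrt{\left(4227 + 10456\right) + 28430} = \sqrt{14683 + 28430} = \sqrt{43113}$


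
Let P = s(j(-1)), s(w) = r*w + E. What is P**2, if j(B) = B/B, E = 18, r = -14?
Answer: 16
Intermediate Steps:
j(B) = 1
s(w) = 18 - 14*w (s(w) = -14*w + 18 = 18 - 14*w)
P = 4 (P = 18 - 14*1 = 18 - 14 = 4)
P**2 = 4**2 = 16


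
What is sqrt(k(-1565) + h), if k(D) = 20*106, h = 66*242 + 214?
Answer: 9*sqrt(226) ≈ 135.30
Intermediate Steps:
h = 16186 (h = 15972 + 214 = 16186)
k(D) = 2120
sqrt(k(-1565) + h) = sqrt(2120 + 16186) = sqrt(18306) = 9*sqrt(226)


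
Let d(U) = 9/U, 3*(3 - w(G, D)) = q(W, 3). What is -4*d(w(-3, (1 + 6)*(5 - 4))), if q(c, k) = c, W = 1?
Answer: -27/2 ≈ -13.500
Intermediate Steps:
w(G, D) = 8/3 (w(G, D) = 3 - ⅓*1 = 3 - ⅓ = 8/3)
-4*d(w(-3, (1 + 6)*(5 - 4))) = -36/8/3 = -36*3/8 = -4*27/8 = -27/2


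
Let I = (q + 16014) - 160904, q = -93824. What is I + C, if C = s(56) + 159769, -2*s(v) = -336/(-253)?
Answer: -19973253/253 ≈ -78946.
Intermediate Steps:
I = -238714 (I = (-93824 + 16014) - 160904 = -77810 - 160904 = -238714)
s(v) = -168/253 (s(v) = -(-168)/(-253) = -(-168)*(-1)/253 = -½*336/253 = -168/253)
C = 40421389/253 (C = -168/253 + 159769 = 40421389/253 ≈ 1.5977e+5)
I + C = -238714 + 40421389/253 = -19973253/253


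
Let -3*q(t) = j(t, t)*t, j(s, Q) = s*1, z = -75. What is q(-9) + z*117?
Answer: -8802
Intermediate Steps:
j(s, Q) = s
q(t) = -t**2/3 (q(t) = -t*t/3 = -t**2/3)
q(-9) + z*117 = -1/3*(-9)**2 - 75*117 = -1/3*81 - 8775 = -27 - 8775 = -8802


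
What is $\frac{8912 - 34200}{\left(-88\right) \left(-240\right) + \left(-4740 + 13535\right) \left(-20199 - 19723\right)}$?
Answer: $\frac{12644}{175546435} \approx 7.2027 \cdot 10^{-5}$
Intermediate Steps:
$\frac{8912 - 34200}{\left(-88\right) \left(-240\right) + \left(-4740 + 13535\right) \left(-20199 - 19723\right)} = - \frac{25288}{21120 + 8795 \left(-39922\right)} = - \frac{25288}{21120 - 351113990} = - \frac{25288}{-351092870} = \left(-25288\right) \left(- \frac{1}{351092870}\right) = \frac{12644}{175546435}$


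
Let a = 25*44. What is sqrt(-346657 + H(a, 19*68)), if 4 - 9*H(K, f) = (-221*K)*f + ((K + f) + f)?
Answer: sqrt(310961607)/3 ≈ 5878.0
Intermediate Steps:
a = 1100
H(K, f) = 4/9 - 2*f/9 - K/9 + 221*K*f/9 (H(K, f) = 4/9 - ((-221*K)*f + ((K + f) + f))/9 = 4/9 - (-221*K*f + (K + 2*f))/9 = 4/9 - (K + 2*f - 221*K*f)/9 = 4/9 + (-2*f/9 - K/9 + 221*K*f/9) = 4/9 - 2*f/9 - K/9 + 221*K*f/9)
sqrt(-346657 + H(a, 19*68)) = sqrt(-346657 + (4/9 - 38*68/9 - 1/9*1100 + (221/9)*1100*(19*68))) = sqrt(-346657 + (4/9 - 2/9*1292 - 1100/9 + (221/9)*1100*1292)) = sqrt(-346657 + (4/9 - 2584/9 - 1100/9 + 314085200/9)) = sqrt(-346657 + 104693840/3) = sqrt(103653869/3) = sqrt(310961607)/3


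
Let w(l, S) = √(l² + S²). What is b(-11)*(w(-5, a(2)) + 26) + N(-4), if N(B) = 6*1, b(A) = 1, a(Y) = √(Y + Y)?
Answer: 32 + √29 ≈ 37.385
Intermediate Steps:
a(Y) = √2*√Y (a(Y) = √(2*Y) = √2*√Y)
w(l, S) = √(S² + l²)
N(B) = 6
b(-11)*(w(-5, a(2)) + 26) + N(-4) = 1*(√((√2*√2)² + (-5)²) + 26) + 6 = 1*(√(2² + 25) + 26) + 6 = 1*(√(4 + 25) + 26) + 6 = 1*(√29 + 26) + 6 = 1*(26 + √29) + 6 = (26 + √29) + 6 = 32 + √29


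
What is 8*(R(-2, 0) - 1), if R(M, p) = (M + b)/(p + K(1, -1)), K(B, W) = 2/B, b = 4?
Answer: 0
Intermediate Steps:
R(M, p) = (4 + M)/(2 + p) (R(M, p) = (M + 4)/(p + 2/1) = (4 + M)/(p + 2*1) = (4 + M)/(p + 2) = (4 + M)/(2 + p))
8*(R(-2, 0) - 1) = 8*((4 - 2)/(2 + 0) - 1) = 8*(2/2 - 1) = 8*((½)*2 - 1) = 8*(1 - 1) = 8*0 = 0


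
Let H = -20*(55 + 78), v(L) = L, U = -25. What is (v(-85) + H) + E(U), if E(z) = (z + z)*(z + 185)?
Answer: -10745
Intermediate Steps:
H = -2660 (H = -20*133 = -2660)
E(z) = 2*z*(185 + z) (E(z) = (2*z)*(185 + z) = 2*z*(185 + z))
(v(-85) + H) + E(U) = (-85 - 2660) + 2*(-25)*(185 - 25) = -2745 + 2*(-25)*160 = -2745 - 8000 = -10745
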